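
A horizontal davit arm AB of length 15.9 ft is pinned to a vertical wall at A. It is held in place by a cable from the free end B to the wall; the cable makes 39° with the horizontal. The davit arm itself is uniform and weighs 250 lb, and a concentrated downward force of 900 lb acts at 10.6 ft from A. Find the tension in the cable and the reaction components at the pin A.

ΣM about A: T·sin39°·15.9 − 250·7.95 − 900·10.6 = 0 → T = 11527.5/(15.9·0.62932) = 1152.04 ≈ 1152 lb.
ΣF_x = 0: A_x − T·cos39° = 0 → A_x = 1152.04 × 0.777146 = 895.3 lb.
ΣF_y = 0: A_y + T·sin39° − 250 − 900 = 0 → A_y = 1150 − 1152.04 × 0.62932 = 425.0 lb.

T = 1152 lb, A_x = 895.3 lb, A_y = 425.0 lb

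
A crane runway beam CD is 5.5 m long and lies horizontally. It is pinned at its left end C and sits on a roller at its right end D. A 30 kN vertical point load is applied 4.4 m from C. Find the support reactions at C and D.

C_x = 0, C_y = 6.000 kN, D_y = 24.00 kN

Taking moments about C: D_y·5.5 − 30·4.4 = 0 → D_y = 132/5.5 = 24.00 kN.
ΣF_y = 0: C_y + 24 − 30 = 0 → C_y = 6.000 kN.
ΣF_x = 0: no horizontal applied forces, so C_x = 0.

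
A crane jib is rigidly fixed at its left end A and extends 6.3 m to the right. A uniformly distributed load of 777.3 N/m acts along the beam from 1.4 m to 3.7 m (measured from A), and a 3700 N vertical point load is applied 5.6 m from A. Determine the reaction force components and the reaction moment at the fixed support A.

A_x = 0, A_y = 5488 N, M_A = 25280 N·m

Resultant of the distributed load: 777.3 × 2.3 = 1787.79 N at 2.55 m from A.
ΣF_x = 0: A_x = 0.
ΣF_y = 0: A_y − 777.3·2.3 − 3700 = 0 → A_y = 5488 N.
ΣM about A: M_A − (777.3·2.3)·2.55 − 3700·5.6 = 0 → M_A = 25280 N·m.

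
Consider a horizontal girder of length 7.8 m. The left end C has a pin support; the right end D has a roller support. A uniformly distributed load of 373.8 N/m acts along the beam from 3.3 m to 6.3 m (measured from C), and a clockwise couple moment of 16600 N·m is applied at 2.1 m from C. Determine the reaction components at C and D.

Resultant of the distributed load: 373.8 × 3 = 1121.4 N at 4.8 m from C.
Moments about C: D_y·7.8 − (373.8·3)·4.8 − 16600 = 0 → D_y = 21982.72/7.8 = 2818.3 ≈ 2818 N.
ΣF_y = 0: C_y + 2818.3 − 373.8·3 = 0 → C_y = -1697 N.
ΣF_x = 0: no horizontal applied forces, so C_x = 0.

C_x = 0, C_y = -1697 N, D_y = 2818 N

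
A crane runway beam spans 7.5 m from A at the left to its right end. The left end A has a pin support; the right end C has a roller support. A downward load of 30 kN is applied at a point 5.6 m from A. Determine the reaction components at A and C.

Moments about A: C_y·7.5 − 30·5.6 = 0 → C_y = 168/7.5 = 22.40 kN.
ΣF_y = 0: A_y + 22.4 − 30 = 0 → A_y = 7.600 kN.
ΣF_x = 0: no horizontal applied forces, so A_x = 0.

A_x = 0, A_y = 7.600 kN, C_y = 22.40 kN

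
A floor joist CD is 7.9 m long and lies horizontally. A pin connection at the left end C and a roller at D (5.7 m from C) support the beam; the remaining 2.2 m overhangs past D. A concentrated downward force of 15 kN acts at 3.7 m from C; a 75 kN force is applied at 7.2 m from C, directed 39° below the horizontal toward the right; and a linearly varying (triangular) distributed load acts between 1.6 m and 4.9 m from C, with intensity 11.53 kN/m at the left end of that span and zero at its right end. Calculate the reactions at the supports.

Resultant of the triangular load: ½ × 11.53 × 3.3 = 19.0245 kN, acting at 2.7 m from C (one-third of the span from the peak).
Moments about C: D_y·5.7 − 15·3.7 − 75·sin39°·7.2 − (½·11.53·3.3)·2.7 = 0 → D_y = 446.699/5.7 = 78.3682 ≈ 78.37 kN.
ΣF_y = 0: C_y + 78.3682 − 15 − 75·sin39° − ½·11.53·3.3 = 0 → C_y = 2.855 kN.
ΣF_x = 0: C_x + 75·cos39° = 0 → C_x = -58.29 kN.

C_x = -58.29 kN, C_y = 2.855 kN, D_y = 78.37 kN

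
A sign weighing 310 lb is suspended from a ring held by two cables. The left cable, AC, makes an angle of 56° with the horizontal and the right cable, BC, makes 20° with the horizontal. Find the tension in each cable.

T_AC = 300.2 lb, T_BC = 178.7 lb

ΣF_x = 0: −T_AC·cos56° + T_BC·cos20° = 0 → T_BC = 0.595081·T_AC.
ΣF_y = 0: T_AC·sin56° + T_BC·sin20° = 310.
Substitute: T_AC·(0.829038 + 0.595081·0.34202) = 310 → T_AC = 300.222 ≈ 300.2 lb.
Then T_BC = 0.595081 × 300.222 = 178.7 lb.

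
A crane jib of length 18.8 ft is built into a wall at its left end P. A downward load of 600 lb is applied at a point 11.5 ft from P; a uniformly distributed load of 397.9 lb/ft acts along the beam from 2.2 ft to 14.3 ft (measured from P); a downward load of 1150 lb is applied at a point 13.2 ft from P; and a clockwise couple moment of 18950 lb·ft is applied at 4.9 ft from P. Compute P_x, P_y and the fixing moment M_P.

P_x = 0, P_y = 6565 lb, M_P = 80750 lb·ft

Resultant of the distributed load: 397.9 × 12.1 = 4814.59 lb at 8.25 ft from P.
ΣF_x = 0: P_x = 0.
ΣF_y = 0: P_y − 600 − 397.9·12.1 − 1150 = 0 → P_y = 6565 lb.
ΣM about P: M_P − 600·11.5 − (397.9·12.1)·8.25 − 1150·13.2 − 18950 = 0 → M_P = 80750 lb·ft.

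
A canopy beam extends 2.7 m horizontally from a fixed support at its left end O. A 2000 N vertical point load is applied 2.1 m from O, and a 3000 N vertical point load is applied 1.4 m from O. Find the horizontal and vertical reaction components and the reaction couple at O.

ΣF_x = 0: O_x = 0.
ΣF_y = 0: O_y − 2000 − 3000 = 0 → O_y = 5000 N.
ΣM about O: M_O − 2000·2.1 − 3000·1.4 = 0 → M_O = 8400 N·m.

O_x = 0, O_y = 5000 N, M_O = 8400 N·m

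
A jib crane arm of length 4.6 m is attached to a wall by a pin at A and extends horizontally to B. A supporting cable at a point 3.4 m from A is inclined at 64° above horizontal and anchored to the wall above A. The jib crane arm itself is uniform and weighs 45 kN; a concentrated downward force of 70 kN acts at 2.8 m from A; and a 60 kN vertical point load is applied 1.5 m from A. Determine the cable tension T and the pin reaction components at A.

T = 127.5 kN, A_x = 55.87 kN, A_y = 60.44 kN

ΣM about A: T·sin64°·3.4 − 45·2.3 − 70·2.8 − 60·1.5 = 0 → T = 389.5/(3.4·0.898794) = 127.458 ≈ 127.5 kN.
ΣF_x = 0: A_x − T·cos64° = 0 → A_x = 127.458 × 0.438371 = 55.87 kN.
ΣF_y = 0: A_y + T·sin64° − 45 − 70 − 60 = 0 → A_y = 175 − 127.458 × 0.898794 = 60.44 kN.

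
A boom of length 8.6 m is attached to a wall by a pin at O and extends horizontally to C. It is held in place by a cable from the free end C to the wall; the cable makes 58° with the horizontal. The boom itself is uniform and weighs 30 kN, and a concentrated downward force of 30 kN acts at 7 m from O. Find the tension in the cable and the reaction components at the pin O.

T = 46.48 kN, O_x = 24.63 kN, O_y = 20.58 kN

ΣM about O: T·sin58°·8.6 − 30·4.3 − 30·7 = 0 → T = 339/(8.6·0.848048) = 46.4816 ≈ 46.48 kN.
ΣF_x = 0: O_x − T·cos58° = 0 → O_x = 46.4816 × 0.529919 = 24.63 kN.
ΣF_y = 0: O_y + T·sin58° − 30 − 30 = 0 → O_y = 60 − 46.4816 × 0.848048 = 20.58 kN.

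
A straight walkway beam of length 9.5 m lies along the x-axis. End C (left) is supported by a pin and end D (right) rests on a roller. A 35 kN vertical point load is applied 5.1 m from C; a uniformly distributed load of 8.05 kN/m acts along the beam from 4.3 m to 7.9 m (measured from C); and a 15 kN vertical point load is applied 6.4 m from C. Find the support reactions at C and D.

C_x = 0, C_y = 31.48 kN, D_y = 47.50 kN

Resultant of the distributed load: 8.05 × 3.6 = 28.98 kN at 6.1 m from C.
ΣM about C: D_y·9.5 − 35·5.1 − (8.05·3.6)·6.1 − 15·6.4 = 0 → D_y = 451.278/9.5 = 47.5029 ≈ 47.50 kN.
ΣF_y = 0: C_y + 47.5029 − 35 − 8.05·3.6 − 15 = 0 → C_y = 31.48 kN.
ΣF_x = 0: no horizontal applied forces, so C_x = 0.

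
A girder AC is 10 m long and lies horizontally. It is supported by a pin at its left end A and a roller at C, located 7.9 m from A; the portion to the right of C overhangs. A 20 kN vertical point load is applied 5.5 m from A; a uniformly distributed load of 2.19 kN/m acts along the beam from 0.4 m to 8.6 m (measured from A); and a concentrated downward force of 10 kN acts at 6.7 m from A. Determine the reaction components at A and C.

A_x = 0, A_y = 15.32 kN, C_y = 32.63 kN

Resultant of the distributed load: 2.19 × 8.2 = 17.958 kN at 4.5 m from A.
ΣM about A: C_y·7.9 − 20·5.5 − (2.19·8.2)·4.5 − 10·6.7 = 0 → C_y = 257.811/7.9 = 32.6343 ≈ 32.63 kN.
ΣF_y = 0: A_y + 32.6343 − 20 − 2.19·8.2 − 10 = 0 → A_y = 15.32 kN.
ΣF_x = 0: no horizontal applied forces, so A_x = 0.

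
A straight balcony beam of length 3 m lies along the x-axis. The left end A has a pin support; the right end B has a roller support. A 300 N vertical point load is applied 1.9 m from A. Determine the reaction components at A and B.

A_x = 0, A_y = 110.0 N, B_y = 190.0 N

Taking moments about A: B_y·3 − 300·1.9 = 0 → B_y = 570/3 = 190.0 N.
ΣF_y = 0: A_y + 190 − 300 = 0 → A_y = 110.0 N.
ΣF_x = 0: no horizontal applied forces, so A_x = 0.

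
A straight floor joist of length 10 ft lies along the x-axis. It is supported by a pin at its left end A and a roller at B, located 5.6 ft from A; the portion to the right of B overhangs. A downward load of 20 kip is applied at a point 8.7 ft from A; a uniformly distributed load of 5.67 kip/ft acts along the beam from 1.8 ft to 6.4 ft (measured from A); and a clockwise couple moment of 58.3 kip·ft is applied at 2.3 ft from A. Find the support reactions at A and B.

A_x = 0, A_y = -14.50 kip, B_y = 60.58 kip

Resultant of the distributed load: 5.67 × 4.6 = 26.082 kip at 4.1 ft from A.
Moments about A: B_y·5.6 − 20·8.7 − (5.67·4.6)·4.1 − 58.3 = 0 → B_y = 339.2362/5.6 = 60.5779 ≈ 60.58 kip.
ΣF_y = 0: A_y + 60.5779 − 20 − 5.67·4.6 = 0 → A_y = -14.50 kip.
ΣF_x = 0: no horizontal applied forces, so A_x = 0.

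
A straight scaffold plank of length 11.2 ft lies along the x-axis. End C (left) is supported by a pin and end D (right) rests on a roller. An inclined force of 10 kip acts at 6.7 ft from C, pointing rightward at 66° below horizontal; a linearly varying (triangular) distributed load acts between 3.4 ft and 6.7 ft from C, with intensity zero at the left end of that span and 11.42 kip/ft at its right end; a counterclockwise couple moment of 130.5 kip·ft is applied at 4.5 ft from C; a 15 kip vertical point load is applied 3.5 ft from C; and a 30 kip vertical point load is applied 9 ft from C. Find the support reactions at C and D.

C_x = -4.067 kip, C_y = 40.95 kip, D_y = 32.03 kip

Resultant of the triangular load: ½ × 11.42 × 3.3 = 18.843 kip, acting at 5.6 ft from C (one-third of the span from the peak).
Taking moments about C: D_y·11.2 − 10·sin66°·6.7 − (½·11.42·3.3)·5.6 + 130.5 − 15·3.5 − 30·9 = 0 → D_y = 358.728/11.2 = 32.0293 ≈ 32.03 kip.
ΣF_y = 0: C_y + 32.0293 − 10·sin66° − ½·11.42·3.3 − 15 − 30 = 0 → C_y = 40.95 kip.
ΣF_x = 0: C_x + 10·cos66° = 0 → C_x = -4.067 kip.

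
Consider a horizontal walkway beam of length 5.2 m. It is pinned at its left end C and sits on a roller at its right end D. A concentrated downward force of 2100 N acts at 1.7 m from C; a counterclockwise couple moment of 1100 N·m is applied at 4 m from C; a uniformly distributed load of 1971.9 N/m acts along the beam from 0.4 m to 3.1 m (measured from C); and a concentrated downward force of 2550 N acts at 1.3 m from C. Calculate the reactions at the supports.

Resultant of the distributed load: 1971.9 × 2.7 = 5324.13 N at 1.75 m from C.
Taking moments about C: D_y·5.2 − 2100·1.7 + 1100 − (1971.9·2.7)·1.75 − 2550·1.3 = 0 → D_y = 15102.2275/5.2 = 2904.27 ≈ 2904 N.
ΣF_y = 0: C_y + 2904.27 − 2100 − 1971.9·2.7 − 2550 = 0 → C_y = 7070 N.
ΣF_x = 0: no horizontal applied forces, so C_x = 0.

C_x = 0, C_y = 7070 N, D_y = 2904 N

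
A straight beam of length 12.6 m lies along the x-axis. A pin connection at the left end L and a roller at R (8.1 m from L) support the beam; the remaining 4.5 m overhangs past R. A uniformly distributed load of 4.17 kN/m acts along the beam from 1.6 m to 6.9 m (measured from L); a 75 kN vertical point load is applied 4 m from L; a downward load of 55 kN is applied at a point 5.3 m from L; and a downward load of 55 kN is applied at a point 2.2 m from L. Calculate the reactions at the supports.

L_x = 0, L_y = 107.5 kN, R_y = 99.56 kN

Resultant of the distributed load: 4.17 × 5.3 = 22.101 kN at 4.25 m from L.
ΣM about L: R_y·8.1 − (4.17·5.3)·4.25 − 75·4 − 55·5.3 − 55·2.2 = 0 → R_y = 806.42925/8.1 = 99.5592 ≈ 99.56 kN.
ΣF_y = 0: L_y + 99.5592 − 4.17·5.3 − 75 − 55 − 55 = 0 → L_y = 107.5 kN.
ΣF_x = 0: no horizontal applied forces, so L_x = 0.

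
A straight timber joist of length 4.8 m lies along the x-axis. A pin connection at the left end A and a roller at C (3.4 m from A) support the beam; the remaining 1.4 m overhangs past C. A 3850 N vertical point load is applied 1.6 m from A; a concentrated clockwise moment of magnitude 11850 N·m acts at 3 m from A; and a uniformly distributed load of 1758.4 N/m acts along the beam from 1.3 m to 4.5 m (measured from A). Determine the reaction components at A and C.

A_x = 0, A_y = -619.6 N, C_y = 10100 N

Resultant of the distributed load: 1758.4 × 3.2 = 5626.88 N at 2.9 m from A.
ΣM about A: C_y·3.4 − 3850·1.6 − 11850 − (1758.4·3.2)·2.9 = 0 → C_y = 34327.952/3.4 = 10096.5 ≈ 10100 N.
ΣF_y = 0: A_y + 10096.5 − 3850 − 1758.4·3.2 = 0 → A_y = -619.6 N.
ΣF_x = 0: no horizontal applied forces, so A_x = 0.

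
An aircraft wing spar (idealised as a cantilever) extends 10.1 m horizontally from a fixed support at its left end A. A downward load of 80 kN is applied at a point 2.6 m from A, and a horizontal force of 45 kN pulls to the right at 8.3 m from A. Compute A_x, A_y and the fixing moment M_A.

ΣF_x = 0: A_x + 45 = 0 → A_x = -45.00 kN.
ΣF_y = 0: A_y − 80 = 0 → A_y = 80.00 kN.
ΣM about A: M_A − 80·2.6 = 0 → M_A = 208.0 kN·m.

A_x = -45.00 kN, A_y = 80.00 kN, M_A = 208.0 kN·m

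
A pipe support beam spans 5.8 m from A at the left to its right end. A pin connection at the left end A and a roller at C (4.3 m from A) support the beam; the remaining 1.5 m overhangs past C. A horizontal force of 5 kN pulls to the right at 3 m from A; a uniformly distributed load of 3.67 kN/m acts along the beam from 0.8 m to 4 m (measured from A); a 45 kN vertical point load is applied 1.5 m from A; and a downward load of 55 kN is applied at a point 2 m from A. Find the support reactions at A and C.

Resultant of the distributed load: 3.67 × 3.2 = 11.744 kN at 2.4 m from A.
ΣM about A: C_y·4.3 − (3.67·3.2)·2.4 − 45·1.5 − 55·2 = 0 → C_y = 205.6856/4.3 = 47.8339 ≈ 47.83 kN.
ΣF_y = 0: A_y + 47.8339 − 3.67·3.2 − 45 − 55 = 0 → A_y = 63.91 kN.
ΣF_x = 0: A_x + 5 = 0 → A_x = -5.000 kN.

A_x = -5.000 kN, A_y = 63.91 kN, C_y = 47.83 kN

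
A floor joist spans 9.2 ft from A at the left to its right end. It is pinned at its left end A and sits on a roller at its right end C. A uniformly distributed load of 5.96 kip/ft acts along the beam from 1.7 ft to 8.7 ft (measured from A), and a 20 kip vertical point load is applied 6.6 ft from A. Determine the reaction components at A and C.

A_x = 0, A_y = 23.79 kip, C_y = 37.93 kip

Resultant of the distributed load: 5.96 × 7 = 41.72 kip at 5.2 ft from A.
Taking moments about A: C_y·9.2 − (5.96·7)·5.2 − 20·6.6 = 0 → C_y = 348.944/9.2 = 37.9287 ≈ 37.93 kip.
ΣF_y = 0: A_y + 37.9287 − 5.96·7 − 20 = 0 → A_y = 23.79 kip.
ΣF_x = 0: no horizontal applied forces, so A_x = 0.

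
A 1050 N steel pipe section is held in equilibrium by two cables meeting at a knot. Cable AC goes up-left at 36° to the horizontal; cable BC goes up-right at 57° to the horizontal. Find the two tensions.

T_AC = 572.7 N, T_BC = 850.6 N

ΣF_x = 0: −T_AC·cos36° + T_BC·cos57° = 0 → T_BC = 1.48542·T_AC.
ΣF_y = 0: T_AC·sin36° + T_BC·sin57° = 1050.
Substitute: T_AC·(0.587785 + 1.48542·0.838671) = 1050 → T_AC = 572.655 ≈ 572.7 N.
Then T_BC = 1.48542 × 572.655 = 850.6 N.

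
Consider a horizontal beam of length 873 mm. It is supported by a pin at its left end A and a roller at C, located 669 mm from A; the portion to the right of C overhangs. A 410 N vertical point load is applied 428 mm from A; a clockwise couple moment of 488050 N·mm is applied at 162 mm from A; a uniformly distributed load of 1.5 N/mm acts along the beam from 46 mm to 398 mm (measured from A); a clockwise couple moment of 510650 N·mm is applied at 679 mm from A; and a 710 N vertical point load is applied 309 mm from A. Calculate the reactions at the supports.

A_x = 0, A_y = -610.3 N, C_y = 2258 N

Resultant of the distributed load: 1.5 × 352 = 528 N at 222 mm from A.
Taking moments about A: C_y·669 − 410·428 − 488050 − (1.5·352)·222 − 510650 − 710·309 = 0 → C_y = 1510786/669 = 2258.28 ≈ 2258 N.
ΣF_y = 0: A_y + 2258.28 − 410 − 1.5·352 − 710 = 0 → A_y = -610.3 N.
ΣF_x = 0: no horizontal applied forces, so A_x = 0.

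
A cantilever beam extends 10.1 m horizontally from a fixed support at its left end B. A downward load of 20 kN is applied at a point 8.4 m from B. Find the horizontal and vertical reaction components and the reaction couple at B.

ΣF_x = 0: B_x = 0.
ΣF_y = 0: B_y − 20 = 0 → B_y = 20.00 kN.
ΣM about B: M_B − 20·8.4 = 0 → M_B = 168.0 kN·m.

B_x = 0, B_y = 20.00 kN, M_B = 168.0 kN·m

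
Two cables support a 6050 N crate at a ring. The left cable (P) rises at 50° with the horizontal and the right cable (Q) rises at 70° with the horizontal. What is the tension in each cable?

T_P = 2389 N, T_Q = 4490 N

ΣF_x = 0: −T_P·cos50° + T_Q·cos70° = 0 → T_Q = 1.87939·T_P.
ΣF_y = 0: T_P·sin50° + T_Q·sin70° = 6050.
Substitute: T_P·(0.766044 + 1.87939·0.939693) = 6050 → T_P = 2389.33 ≈ 2389 N.
Then T_Q = 1.87939 × 2389.33 = 4490 N.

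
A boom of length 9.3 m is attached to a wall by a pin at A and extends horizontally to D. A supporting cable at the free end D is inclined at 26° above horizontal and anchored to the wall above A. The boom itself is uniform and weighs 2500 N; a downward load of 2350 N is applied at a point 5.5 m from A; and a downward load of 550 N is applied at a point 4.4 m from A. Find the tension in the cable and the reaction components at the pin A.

ΣM about A: T·sin26°·9.3 − 2500·4.65 − 2350·5.5 − 550·4.4 = 0 → T = 26970/(9.3·0.438371) = 6615.4 ≈ 6615 N.
ΣF_x = 0: A_x − T·cos26° = 0 → A_x = 6615.4 × 0.898794 = 5946 N.
ΣF_y = 0: A_y + T·sin26° − 2500 − 2350 − 550 = 0 → A_y = 5400 − 6615.4 × 0.438371 = 2500 N.

T = 6615 N, A_x = 5946 N, A_y = 2500 N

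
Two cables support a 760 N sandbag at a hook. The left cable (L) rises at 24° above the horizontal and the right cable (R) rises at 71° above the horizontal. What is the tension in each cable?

T_L = 248.4 N, T_R = 696.9 N

ΣF_x = 0: −T_L·cos24° + T_R·cos71° = 0 → T_R = 2.806·T_L.
ΣF_y = 0: T_L·sin24° + T_R·sin71° = 760.
Substitute: T_L·(0.406737 + 2.806·0.945519) = 760 → T_L = 248.377 ≈ 248.4 N.
Then T_R = 2.806 × 248.377 = 696.9 N.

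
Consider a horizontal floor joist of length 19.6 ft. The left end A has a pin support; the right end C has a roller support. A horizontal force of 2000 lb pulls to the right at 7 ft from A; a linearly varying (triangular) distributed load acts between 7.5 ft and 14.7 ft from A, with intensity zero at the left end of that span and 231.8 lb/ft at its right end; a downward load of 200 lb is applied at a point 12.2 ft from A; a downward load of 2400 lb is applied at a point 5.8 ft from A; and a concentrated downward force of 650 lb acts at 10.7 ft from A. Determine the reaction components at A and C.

A_x = -2000 lb, A_y = 2371 lb, C_y = 1713 lb

Resultant of the triangular load: ½ × 231.8 × 7.2 = 834.48 lb, acting at 12.3 ft from A (one-third of the span from the peak).
Moments about A: C_y·19.6 − (½·231.8·7.2)·12.3 − 200·12.2 − 2400·5.8 − 650·10.7 = 0 → C_y = 33579.104/19.6 = 1713.22 ≈ 1713 lb.
ΣF_y = 0: A_y + 1713.22 − ½·231.8·7.2 − 200 − 2400 − 650 = 0 → A_y = 2371 lb.
ΣF_x = 0: A_x + 2000 = 0 → A_x = -2000 lb.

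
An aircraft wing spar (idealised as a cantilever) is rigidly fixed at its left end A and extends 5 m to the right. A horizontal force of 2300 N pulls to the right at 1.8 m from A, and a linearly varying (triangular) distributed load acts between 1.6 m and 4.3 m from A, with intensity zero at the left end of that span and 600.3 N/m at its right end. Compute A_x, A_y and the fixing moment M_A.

A_x = -2300 N, A_y = 810.4 N, M_A = 2755 N·m

Resultant of the triangular load: ½ × 600.3 × 2.7 = 810.405 N, acting at 3.4 m from A (one-third of the span from the peak).
ΣF_x = 0: A_x + 2300 = 0 → A_x = -2300 N.
ΣF_y = 0: A_y − ½·600.3·2.7 = 0 → A_y = 810.4 N.
ΣM about A: M_A − (½·600.3·2.7)·3.4 = 0 → M_A = 2755 N·m.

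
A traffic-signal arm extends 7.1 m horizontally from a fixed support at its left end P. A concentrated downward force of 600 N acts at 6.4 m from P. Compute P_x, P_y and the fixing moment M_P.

P_x = 0, P_y = 600.0 N, M_P = 3840 N·m

ΣF_x = 0: P_x = 0.
ΣF_y = 0: P_y − 600 = 0 → P_y = 600.0 N.
ΣM about P: M_P − 600·6.4 = 0 → M_P = 3840 N·m.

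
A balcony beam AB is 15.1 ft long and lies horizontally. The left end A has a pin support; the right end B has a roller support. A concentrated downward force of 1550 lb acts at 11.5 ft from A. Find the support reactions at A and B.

Taking moments about A: B_y·15.1 − 1550·11.5 = 0 → B_y = 17825/15.1 = 1180.46 ≈ 1180 lb.
ΣF_y = 0: A_y + 1180.46 − 1550 = 0 → A_y = 369.5 lb.
ΣF_x = 0: no horizontal applied forces, so A_x = 0.

A_x = 0, A_y = 369.5 lb, B_y = 1180 lb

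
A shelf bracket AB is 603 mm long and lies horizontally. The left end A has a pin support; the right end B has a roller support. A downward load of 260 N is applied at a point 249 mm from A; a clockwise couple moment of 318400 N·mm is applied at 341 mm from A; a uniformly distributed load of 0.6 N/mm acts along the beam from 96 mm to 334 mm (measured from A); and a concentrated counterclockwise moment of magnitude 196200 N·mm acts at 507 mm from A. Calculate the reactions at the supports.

A_x = 0, A_y = 41.87 N, B_y = 360.9 N

Resultant of the distributed load: 0.6 × 238 = 142.8 N at 215 mm from A.
Moments about A: B_y·603 − 260·249 − 318400 − (0.6·238)·215 + 196200 = 0 → B_y = 217642/603 = 360.932 ≈ 360.9 N.
ΣF_y = 0: A_y + 360.932 − 260 − 0.6·238 = 0 → A_y = 41.87 N.
ΣF_x = 0: no horizontal applied forces, so A_x = 0.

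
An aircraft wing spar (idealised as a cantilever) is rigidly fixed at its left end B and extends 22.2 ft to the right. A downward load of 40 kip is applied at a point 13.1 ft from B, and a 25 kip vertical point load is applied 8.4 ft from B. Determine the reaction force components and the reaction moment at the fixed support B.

B_x = 0, B_y = 65.00 kip, M_B = 734.0 kip·ft

ΣF_x = 0: B_x = 0.
ΣF_y = 0: B_y − 40 − 25 = 0 → B_y = 65.00 kip.
ΣM about B: M_B − 40·13.1 − 25·8.4 = 0 → M_B = 734.0 kip·ft.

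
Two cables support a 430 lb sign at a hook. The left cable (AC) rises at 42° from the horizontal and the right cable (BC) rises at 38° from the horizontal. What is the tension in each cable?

T_AC = 344.1 lb, T_BC = 324.5 lb

ΣF_x = 0: −T_AC·cos42° + T_BC·cos38° = 0 → T_BC = 0.943064·T_AC.
ΣF_y = 0: T_AC·sin42° + T_BC·sin38° = 430.
Substitute: T_AC·(0.669131 + 0.943064·0.615661) = 430 → T_AC = 344.072 ≈ 344.1 lb.
Then T_BC = 0.943064 × 344.072 = 324.5 lb.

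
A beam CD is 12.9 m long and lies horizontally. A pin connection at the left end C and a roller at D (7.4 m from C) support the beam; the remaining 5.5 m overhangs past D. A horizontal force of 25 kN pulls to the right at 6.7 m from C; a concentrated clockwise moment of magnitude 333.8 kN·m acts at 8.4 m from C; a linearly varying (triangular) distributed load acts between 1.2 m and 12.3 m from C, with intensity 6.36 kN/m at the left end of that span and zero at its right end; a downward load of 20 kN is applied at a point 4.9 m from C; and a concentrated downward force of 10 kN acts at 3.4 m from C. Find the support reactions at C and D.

C_x = -25.00 kN, C_y = -21.02 kN, D_y = 86.32 kN

Resultant of the triangular load: ½ × 6.36 × 11.1 = 35.298 kN, acting at 4.9 m from C (one-third of the span from the peak).
Taking moments about C: D_y·7.4 − 333.8 − (½·6.36·11.1)·4.9 − 20·4.9 − 10·3.4 = 0 → D_y = 638.7602/7.4 = 86.3189 ≈ 86.32 kN.
ΣF_y = 0: C_y + 86.3189 − ½·6.36·11.1 − 20 − 10 = 0 → C_y = -21.02 kN.
ΣF_x = 0: C_x + 25 = 0 → C_x = -25.00 kN.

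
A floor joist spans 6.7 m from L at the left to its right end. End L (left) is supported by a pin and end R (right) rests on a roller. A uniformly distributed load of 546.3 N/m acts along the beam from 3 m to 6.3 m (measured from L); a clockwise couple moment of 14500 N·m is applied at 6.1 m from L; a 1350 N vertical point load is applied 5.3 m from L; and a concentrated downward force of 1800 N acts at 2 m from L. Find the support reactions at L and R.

Resultant of the distributed load: 546.3 × 3.3 = 1802.79 N at 4.65 m from L.
ΣM about L: R_y·6.7 − (546.3·3.3)·4.65 − 14500 − 1350·5.3 − 1800·2 = 0 → R_y = 33637.9735/6.7 = 5020.59 ≈ 5021 N.
ΣF_y = 0: L_y + 5020.59 − 546.3·3.3 − 1350 − 1800 = 0 → L_y = -67.80 N.
ΣF_x = 0: no horizontal applied forces, so L_x = 0.

L_x = 0, L_y = -67.80 N, R_y = 5021 N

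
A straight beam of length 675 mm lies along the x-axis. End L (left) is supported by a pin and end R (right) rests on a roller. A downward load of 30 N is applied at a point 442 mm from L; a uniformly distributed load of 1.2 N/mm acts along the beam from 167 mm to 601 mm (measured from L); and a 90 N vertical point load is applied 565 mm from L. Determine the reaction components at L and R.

Resultant of the distributed load: 1.2 × 434 = 520.8 N at 384 mm from L.
ΣM about L: R_y·675 − 30·442 − (1.2·434)·384 − 90·565 = 0 → R_y = 264097.2/675 = 391.255 ≈ 391.3 N.
ΣF_y = 0: L_y + 391.255 − 30 − 1.2·434 − 90 = 0 → L_y = 249.5 N.
ΣF_x = 0: no horizontal applied forces, so L_x = 0.

L_x = 0, L_y = 249.5 N, R_y = 391.3 N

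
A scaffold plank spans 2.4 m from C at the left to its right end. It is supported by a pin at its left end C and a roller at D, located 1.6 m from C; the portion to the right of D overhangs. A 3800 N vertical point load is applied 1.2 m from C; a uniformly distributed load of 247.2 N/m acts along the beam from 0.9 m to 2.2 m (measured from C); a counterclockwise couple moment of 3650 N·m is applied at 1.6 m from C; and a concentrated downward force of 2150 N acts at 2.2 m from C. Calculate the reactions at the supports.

Resultant of the distributed load: 247.2 × 1.3 = 321.36 N at 1.55 m from C.
Moments about C: D_y·1.6 − 3800·1.2 − (247.2·1.3)·1.55 + 3650 − 2150·2.2 = 0 → D_y = 6138.108/1.6 = 3836.32 ≈ 3836 N.
ΣF_y = 0: C_y + 3836.32 − 3800 − 247.2·1.3 − 2150 = 0 → C_y = 2435 N.
ΣF_x = 0: no horizontal applied forces, so C_x = 0.

C_x = 0, C_y = 2435 N, D_y = 3836 N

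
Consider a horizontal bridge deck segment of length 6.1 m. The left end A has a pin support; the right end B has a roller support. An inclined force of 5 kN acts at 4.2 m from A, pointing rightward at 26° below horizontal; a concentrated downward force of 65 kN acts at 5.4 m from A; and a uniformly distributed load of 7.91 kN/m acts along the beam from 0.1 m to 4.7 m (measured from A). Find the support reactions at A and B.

A_x = -4.494 kN, A_y = 30.21 kN, B_y = 73.37 kN

Resultant of the distributed load: 7.91 × 4.6 = 36.386 kN at 2.4 m from A.
Taking moments about A: B_y·6.1 − 5·sin26°·4.2 − 65·5.4 − (7.91·4.6)·2.4 = 0 → B_y = 447.532/6.1 = 73.3659 ≈ 73.37 kN.
ΣF_y = 0: A_y + 73.3659 − 5·sin26° − 65 − 7.91·4.6 = 0 → A_y = 30.21 kN.
ΣF_x = 0: A_x + 5·cos26° = 0 → A_x = -4.494 kN.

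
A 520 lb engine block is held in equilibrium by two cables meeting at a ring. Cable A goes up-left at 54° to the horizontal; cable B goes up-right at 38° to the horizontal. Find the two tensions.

T_A = 410.0 lb, T_B = 305.8 lb

ΣF_x = 0: −T_A·cos54° + T_B·cos38° = 0 → T_B = 0.74591·T_A.
ΣF_y = 0: T_A·sin54° + T_B·sin38° = 520.
Substitute: T_A·(0.809017 + 0.74591·0.615661) = 520 → T_A = 410.016 ≈ 410.0 lb.
Then T_B = 0.74591 × 410.016 = 305.8 lb.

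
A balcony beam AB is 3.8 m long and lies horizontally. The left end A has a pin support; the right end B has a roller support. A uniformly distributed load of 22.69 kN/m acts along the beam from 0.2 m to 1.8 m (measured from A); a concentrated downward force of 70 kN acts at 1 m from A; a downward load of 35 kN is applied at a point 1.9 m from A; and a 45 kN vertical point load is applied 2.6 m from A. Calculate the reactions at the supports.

Resultant of the distributed load: 22.69 × 1.6 = 36.304 kN at 1 m from A.
Moments about A: B_y·3.8 − (22.69·1.6)·1 − 70·1 − 35·1.9 − 45·2.6 = 0 → B_y = 289.804/3.8 = 76.2642 ≈ 76.26 kN.
ΣF_y = 0: A_y + 76.2642 − 22.69·1.6 − 70 − 35 − 45 = 0 → A_y = 110.0 kN.
ΣF_x = 0: no horizontal applied forces, so A_x = 0.

A_x = 0, A_y = 110.0 kN, B_y = 76.26 kN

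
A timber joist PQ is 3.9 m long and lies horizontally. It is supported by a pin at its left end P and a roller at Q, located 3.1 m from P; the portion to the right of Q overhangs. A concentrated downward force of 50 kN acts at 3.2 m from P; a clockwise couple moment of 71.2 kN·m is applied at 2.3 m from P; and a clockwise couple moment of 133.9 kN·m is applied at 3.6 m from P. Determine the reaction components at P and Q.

P_x = 0, P_y = -67.77 kN, Q_y = 117.8 kN

Taking moments about P: Q_y·3.1 − 50·3.2 − 71.2 − 133.9 = 0 → Q_y = 365.1/3.1 = 117.774 ≈ 117.8 kN.
ΣF_y = 0: P_y + 117.774 − 50 = 0 → P_y = -67.77 kN.
ΣF_x = 0: no horizontal applied forces, so P_x = 0.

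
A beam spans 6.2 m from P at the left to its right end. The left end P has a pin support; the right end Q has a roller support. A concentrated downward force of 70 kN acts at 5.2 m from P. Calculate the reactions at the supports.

P_x = 0, P_y = 11.29 kN, Q_y = 58.71 kN

Taking moments about P: Q_y·6.2 − 70·5.2 = 0 → Q_y = 364/6.2 = 58.7097 ≈ 58.71 kN.
ΣF_y = 0: P_y + 58.7097 − 70 = 0 → P_y = 11.29 kN.
ΣF_x = 0: no horizontal applied forces, so P_x = 0.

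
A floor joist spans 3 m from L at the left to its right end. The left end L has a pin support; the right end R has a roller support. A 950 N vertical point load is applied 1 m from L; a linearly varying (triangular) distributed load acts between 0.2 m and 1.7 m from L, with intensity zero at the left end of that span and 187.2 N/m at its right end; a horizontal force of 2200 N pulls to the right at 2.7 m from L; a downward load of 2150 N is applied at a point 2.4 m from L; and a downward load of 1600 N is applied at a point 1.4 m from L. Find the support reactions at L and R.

Resultant of the triangular load: ½ × 187.2 × 1.5 = 140.4 N, acting at 1.2 m from L (one-third of the span from the peak).
Taking moments about L: R_y·3 − 950·1 − (½·187.2·1.5)·1.2 − 2150·2.4 − 1600·1.4 = 0 → R_y = 8518.48/3 = 2839.49 ≈ 2839 N.
ΣF_y = 0: L_y + 2839.49 − 950 − ½·187.2·1.5 − 2150 − 1600 = 0 → L_y = 2001 N.
ΣF_x = 0: L_x + 2200 = 0 → L_x = -2200 N.

L_x = -2200 N, L_y = 2001 N, R_y = 2839 N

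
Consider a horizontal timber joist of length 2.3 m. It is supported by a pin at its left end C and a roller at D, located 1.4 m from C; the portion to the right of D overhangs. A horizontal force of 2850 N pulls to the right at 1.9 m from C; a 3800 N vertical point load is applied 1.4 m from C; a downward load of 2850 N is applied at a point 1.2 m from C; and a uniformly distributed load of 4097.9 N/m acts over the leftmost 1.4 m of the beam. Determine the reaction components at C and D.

C_x = -2850 N, C_y = 3276 N, D_y = 9111 N

Resultant of the distributed load: 4097.9 × 1.4 = 5737.06 N at 0.7 m from C.
ΣM about C: D_y·1.4 − 3800·1.4 − 2850·1.2 − (4097.9·1.4)·0.7 = 0 → D_y = 12755.942/1.4 = 9111.39 ≈ 9111 N.
ΣF_y = 0: C_y + 9111.39 − 3800 − 2850 − 4097.9·1.4 = 0 → C_y = 3276 N.
ΣF_x = 0: C_x + 2850 = 0 → C_x = -2850 N.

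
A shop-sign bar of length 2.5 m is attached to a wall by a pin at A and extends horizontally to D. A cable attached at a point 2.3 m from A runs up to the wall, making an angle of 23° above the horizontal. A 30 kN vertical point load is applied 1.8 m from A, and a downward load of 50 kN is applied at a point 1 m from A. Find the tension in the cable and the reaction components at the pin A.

T = 115.7 kN, A_x = 106.5 kN, A_y = 34.78 kN

ΣM about A: T·sin23°·2.3 − 30·1.8 − 50·1 = 0 → T = 104/(2.3·0.390731) = 115.725 ≈ 115.7 kN.
ΣF_x = 0: A_x − T·cos23° = 0 → A_x = 115.725 × 0.920505 = 106.5 kN.
ΣF_y = 0: A_y + T·sin23° − 30 − 50 = 0 → A_y = 80 − 115.725 × 0.390731 = 34.78 kN.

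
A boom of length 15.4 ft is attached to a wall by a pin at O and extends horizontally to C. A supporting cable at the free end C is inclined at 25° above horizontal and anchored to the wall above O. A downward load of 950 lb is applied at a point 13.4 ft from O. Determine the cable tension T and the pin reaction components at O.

ΣM about O: T·sin25°·15.4 − 950·13.4 = 0 → T = 12730/(15.4·0.422618) = 1955.96 ≈ 1956 lb.
ΣF_x = 0: O_x − T·cos25° = 0 → O_x = 1955.96 × 0.906308 = 1773 lb.
ΣF_y = 0: O_y + T·sin25° − 950 = 0 → O_y = 950 − 1955.96 × 0.422618 = 123.4 lb.

T = 1956 lb, O_x = 1773 lb, O_y = 123.4 lb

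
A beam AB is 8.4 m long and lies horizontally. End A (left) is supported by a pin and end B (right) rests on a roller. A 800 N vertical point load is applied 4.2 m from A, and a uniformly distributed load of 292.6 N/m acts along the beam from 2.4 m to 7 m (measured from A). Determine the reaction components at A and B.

Resultant of the distributed load: 292.6 × 4.6 = 1345.96 N at 4.7 m from A.
ΣM about A: B_y·8.4 − 800·4.2 − (292.6·4.6)·4.7 = 0 → B_y = 9686.012/8.4 = 1153.1 ≈ 1153 N.
ΣF_y = 0: A_y + 1153.1 − 800 − 292.6·4.6 = 0 → A_y = 992.9 N.
ΣF_x = 0: no horizontal applied forces, so A_x = 0.

A_x = 0, A_y = 992.9 N, B_y = 1153 N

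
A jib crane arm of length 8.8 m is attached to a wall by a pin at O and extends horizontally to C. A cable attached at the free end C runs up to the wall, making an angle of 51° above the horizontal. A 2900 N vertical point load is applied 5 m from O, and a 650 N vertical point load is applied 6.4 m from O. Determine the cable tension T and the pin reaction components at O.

T = 2729 N, O_x = 1717 N, O_y = 1430 N

ΣM about O: T·sin51°·8.8 − 2900·5 − 650·6.4 = 0 → T = 18660/(8.8·0.777146) = 2728.52 ≈ 2729 N.
ΣF_x = 0: O_x − T·cos51° = 0 → O_x = 2728.52 × 0.62932 = 1717 N.
ΣF_y = 0: O_y + T·sin51° − 2900 − 650 = 0 → O_y = 3550 − 2728.52 × 0.777146 = 1430 N.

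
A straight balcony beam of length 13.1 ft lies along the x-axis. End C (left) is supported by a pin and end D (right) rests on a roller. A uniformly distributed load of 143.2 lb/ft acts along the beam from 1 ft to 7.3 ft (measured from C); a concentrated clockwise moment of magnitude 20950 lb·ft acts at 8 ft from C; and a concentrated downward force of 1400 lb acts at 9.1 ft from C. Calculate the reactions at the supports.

Resultant of the distributed load: 143.2 × 6.3 = 902.16 lb at 4.15 ft from C.
ΣM about C: D_y·13.1 − (143.2·6.3)·4.15 − 20950 − 1400·9.1 = 0 → D_y = 37433.964/13.1 = 2857.55 ≈ 2858 lb.
ΣF_y = 0: C_y + 2857.55 − 143.2·6.3 − 1400 = 0 → C_y = -555.4 lb.
ΣF_x = 0: no horizontal applied forces, so C_x = 0.

C_x = 0, C_y = -555.4 lb, D_y = 2858 lb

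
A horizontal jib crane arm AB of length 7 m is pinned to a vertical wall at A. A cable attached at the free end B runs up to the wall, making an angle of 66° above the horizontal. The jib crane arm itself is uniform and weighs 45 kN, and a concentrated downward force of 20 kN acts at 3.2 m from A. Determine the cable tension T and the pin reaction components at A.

ΣM about A: T·sin66°·7 − 45·3.5 − 20·3.2 = 0 → T = 221.5/(7·0.913545) = 34.6374 ≈ 34.64 kN.
ΣF_x = 0: A_x − T·cos66° = 0 → A_x = 34.6374 × 0.406737 = 14.09 kN.
ΣF_y = 0: A_y + T·sin66° − 45 − 20 = 0 → A_y = 65 − 34.6374 × 0.913545 = 33.36 kN.

T = 34.64 kN, A_x = 14.09 kN, A_y = 33.36 kN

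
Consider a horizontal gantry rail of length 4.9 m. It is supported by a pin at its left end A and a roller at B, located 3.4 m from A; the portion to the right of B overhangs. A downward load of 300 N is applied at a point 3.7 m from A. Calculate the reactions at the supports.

Taking moments about A: B_y·3.4 − 300·3.7 = 0 → B_y = 1110/3.4 = 326.471 ≈ 326.5 N.
ΣF_y = 0: A_y + 326.471 − 300 = 0 → A_y = -26.47 N.
ΣF_x = 0: no horizontal applied forces, so A_x = 0.

A_x = 0, A_y = -26.47 N, B_y = 326.5 N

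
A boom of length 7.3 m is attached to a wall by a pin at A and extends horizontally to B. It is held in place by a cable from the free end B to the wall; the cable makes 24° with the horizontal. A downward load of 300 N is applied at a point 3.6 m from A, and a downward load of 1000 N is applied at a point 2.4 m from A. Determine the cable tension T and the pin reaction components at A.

ΣM about A: T·sin24°·7.3 − 300·3.6 − 1000·2.4 = 0 → T = 3480/(7.3·0.406737) = 1172.04 ≈ 1172 N.
ΣF_x = 0: A_x − T·cos24° = 0 → A_x = 1172.04 × 0.913545 = 1071 N.
ΣF_y = 0: A_y + T·sin24° − 300 − 1000 = 0 → A_y = 1300 − 1172.04 × 0.406737 = 823.3 N.

T = 1172 N, A_x = 1071 N, A_y = 823.3 N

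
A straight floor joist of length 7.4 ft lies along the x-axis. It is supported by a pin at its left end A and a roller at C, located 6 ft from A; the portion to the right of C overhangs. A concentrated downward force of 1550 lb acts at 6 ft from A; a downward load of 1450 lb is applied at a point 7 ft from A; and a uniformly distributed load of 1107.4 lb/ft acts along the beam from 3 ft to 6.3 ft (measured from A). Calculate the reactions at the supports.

Resultant of the distributed load: 1107.4 × 3.3 = 3654.42 lb at 4.65 ft from A.
Taking moments about A: C_y·6 − 1550·6 − 1450·7 − (1107.4·3.3)·4.65 = 0 → C_y = 36443.053/6 = 6073.84 ≈ 6074 lb.
ΣF_y = 0: A_y + 6073.84 − 1550 − 1450 − 1107.4·3.3 = 0 → A_y = 580.6 lb.
ΣF_x = 0: no horizontal applied forces, so A_x = 0.

A_x = 0, A_y = 580.6 lb, C_y = 6074 lb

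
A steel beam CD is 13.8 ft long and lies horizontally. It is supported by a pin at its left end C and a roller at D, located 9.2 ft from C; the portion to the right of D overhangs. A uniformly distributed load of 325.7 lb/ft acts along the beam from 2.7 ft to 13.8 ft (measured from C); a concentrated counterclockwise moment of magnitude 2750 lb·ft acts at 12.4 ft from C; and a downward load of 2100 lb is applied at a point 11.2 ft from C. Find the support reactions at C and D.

C_x = 0, C_y = 215.7 lb, D_y = 5500 lb

Resultant of the distributed load: 325.7 × 11.1 = 3615.27 lb at 8.25 ft from C.
ΣM about C: D_y·9.2 − (325.7·11.1)·8.25 + 2750 − 2100·11.2 = 0 → D_y = 50595.9775/9.2 = 5499.56 ≈ 5500 lb.
ΣF_y = 0: C_y + 5499.56 − 325.7·11.1 − 2100 = 0 → C_y = 215.7 lb.
ΣF_x = 0: no horizontal applied forces, so C_x = 0.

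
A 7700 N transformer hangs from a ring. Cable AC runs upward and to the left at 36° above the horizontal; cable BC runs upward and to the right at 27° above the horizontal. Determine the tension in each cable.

ΣF_x = 0: −T_AC·cos36° + T_BC·cos27° = 0 → T_BC = 0.907981·T_AC.
ΣF_y = 0: T_AC·sin36° + T_BC·sin27° = 7700.
Substitute: T_AC·(0.587785 + 0.907981·0.45399) = 7700 → T_AC = 7700.01 ≈ 7700 N.
Then T_BC = 0.907981 × 7700.01 = 6991 N.

T_AC = 7700 N, T_BC = 6991 N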